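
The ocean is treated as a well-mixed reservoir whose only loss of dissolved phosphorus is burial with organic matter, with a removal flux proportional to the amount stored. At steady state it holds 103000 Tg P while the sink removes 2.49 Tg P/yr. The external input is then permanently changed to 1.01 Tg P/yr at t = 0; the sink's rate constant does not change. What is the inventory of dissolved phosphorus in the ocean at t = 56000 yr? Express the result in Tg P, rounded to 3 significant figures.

τ = M₀/F₀ = 103000/2.49 = 41370 yr; rate constant k = 1/τ.
New steady state M_∞ = F₁/k = F₁·τ = 1.01 × 41370 = 41779 Tg P.
M(t) = M_∞ + (M₀ − M_∞)·e^(−t/τ); t/τ = 56000/41370 = 1.354, so e^(−t/τ) = 0.2583.
M(t) = 41779 + 61220 × 0.2583 = 57590 Tg P.

57600 Tg P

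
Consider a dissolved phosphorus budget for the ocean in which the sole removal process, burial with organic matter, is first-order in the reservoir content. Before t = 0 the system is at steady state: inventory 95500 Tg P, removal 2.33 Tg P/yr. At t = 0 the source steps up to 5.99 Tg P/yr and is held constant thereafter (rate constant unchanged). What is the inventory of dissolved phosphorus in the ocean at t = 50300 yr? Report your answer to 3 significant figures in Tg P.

The sink rate constant is k = F₀/M₀ = 2.33/95500 = 2.440×10^-5 yr⁻¹.
Solving dM/dt = F₁ − kM with M(0) = M₀ gives M(t) = F₁/k + (M₀ − F₁/k)·e^(−kt).
F₁/k = 5.99/2.440×10^-5 = 245510 Tg P; kt = 2.440×10^-5 × 50300 = 1.227, e^(−kt) = 0.2931.
M(50300) = 245510 + (95500 − 245510) × 0.2931 = 245510 − 43970 = 201540 Tg P.

202000 Tg P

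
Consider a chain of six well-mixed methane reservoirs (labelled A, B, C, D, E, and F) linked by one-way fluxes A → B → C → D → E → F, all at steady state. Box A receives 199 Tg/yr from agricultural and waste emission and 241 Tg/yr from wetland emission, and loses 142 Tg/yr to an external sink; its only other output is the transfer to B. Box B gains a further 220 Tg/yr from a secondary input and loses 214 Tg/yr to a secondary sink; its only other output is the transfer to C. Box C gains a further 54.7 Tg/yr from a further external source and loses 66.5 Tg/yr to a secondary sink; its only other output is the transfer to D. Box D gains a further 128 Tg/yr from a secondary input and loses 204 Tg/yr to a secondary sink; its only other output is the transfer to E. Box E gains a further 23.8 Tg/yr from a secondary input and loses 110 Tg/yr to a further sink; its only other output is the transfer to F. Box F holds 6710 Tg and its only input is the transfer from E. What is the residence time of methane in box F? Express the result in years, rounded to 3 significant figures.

Box A: F(A→B) = (199 + 241) − 142 = 298.00 Tg/yr.
Box B: F(B→C) = (298.00 + 220) − 214 = 304.00 Tg/yr.
Box C: F(C→D) = (304.00 + 54.7) − 66.5 = 292.20 Tg/yr.
Box D: F(D→E) = (292.20 + 128) − 204 = 216.20 Tg/yr.
Box E: F(E→F) = (216.20 + 23.8) − 110 = 130.00 Tg/yr.
Box F throughput = its input = 130.00 Tg/yr; τ = 6710 / 130.00 = 51.62 yr.

51.6 yr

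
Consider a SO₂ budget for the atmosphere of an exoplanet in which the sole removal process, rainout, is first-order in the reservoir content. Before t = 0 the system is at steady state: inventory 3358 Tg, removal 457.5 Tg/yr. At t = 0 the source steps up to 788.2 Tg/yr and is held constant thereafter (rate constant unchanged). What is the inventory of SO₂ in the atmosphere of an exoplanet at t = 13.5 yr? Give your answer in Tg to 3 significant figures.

Residence time τ = M₀/F₀ = 7.340 yr. The eventual steady state is M_∞ = M₀·(F₁/F₀) = 3358 × 788.2/457.5 = 5785.3 Tg.
The anomaly ΔM(t) = M(t) − M_∞ decays as ΔM₀·e^(−t/τ) with ΔM₀ = 3358 − 5785.3 = −2427 Tg.
At t = 13.5 yr, e^(−t/τ) = e^(−1.839) = 0.1589, so ΔM = −385.8 Tg and M = 5785.3 − 385.8 = 5399.5 Tg.

5400 Tg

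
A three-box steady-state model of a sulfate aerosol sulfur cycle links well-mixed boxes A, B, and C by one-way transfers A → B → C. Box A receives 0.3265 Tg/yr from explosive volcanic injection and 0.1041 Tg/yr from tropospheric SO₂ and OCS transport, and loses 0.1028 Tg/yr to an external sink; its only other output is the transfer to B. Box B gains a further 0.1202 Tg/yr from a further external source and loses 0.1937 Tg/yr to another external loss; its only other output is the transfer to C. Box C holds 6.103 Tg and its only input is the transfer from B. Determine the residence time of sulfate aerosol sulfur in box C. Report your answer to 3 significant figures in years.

Box A: F(A→B) = (0.3265 + 0.1041) − 0.1028 = 0.32780 Tg/yr.
Box B: F(B→C) = (0.32780 + 0.1202) − 0.1937 = 0.25430 Tg/yr.
Box C throughput = its input = 0.25430 Tg/yr; τ = 6.103 / 0.25430 = 24.00 yr.

24.0 yr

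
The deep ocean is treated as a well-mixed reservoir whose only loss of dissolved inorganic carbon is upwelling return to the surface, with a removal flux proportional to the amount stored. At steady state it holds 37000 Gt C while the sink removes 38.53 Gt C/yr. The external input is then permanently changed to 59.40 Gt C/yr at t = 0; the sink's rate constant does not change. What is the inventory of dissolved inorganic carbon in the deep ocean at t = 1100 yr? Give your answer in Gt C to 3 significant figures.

The sink rate constant is k = F₀/M₀ = 38.53/37000 = 0.001041 yr⁻¹.
Solving dM/dt = F₁ − kM with M(0) = M₀ gives M(t) = F₁/k + (M₀ − F₁/k)·e^(−kt).
F₁/k = 59.40/0.001041 = 57041 Gt C; kt = 0.001041 × 1100 = 1.145, e^(−kt) = 0.3181.
M(1100) = 57041 + (37000 − 57041) × 0.3181 = 57041 − 6375 = 50667 Gt C.

50700 Gt C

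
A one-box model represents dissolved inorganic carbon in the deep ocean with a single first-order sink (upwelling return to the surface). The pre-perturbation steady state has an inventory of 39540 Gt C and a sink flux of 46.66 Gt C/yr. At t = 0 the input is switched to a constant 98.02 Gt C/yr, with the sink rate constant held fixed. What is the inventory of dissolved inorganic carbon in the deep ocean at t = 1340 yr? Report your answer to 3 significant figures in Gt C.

τ = M₀/F₀ = 39540/46.66 = 847.4 yr; rate constant k = 1/τ.
New steady state M_∞ = F₁/k = F₁·τ = 98.02 × 847.4 = 83063 Gt C.
M(t) = M_∞ + (M₀ − M_∞)·e^(−t/τ); t/τ = 1340/847.4 = 1.581, so e^(−t/τ) = 0.2057.
M(t) = 83063 − 43520 × 0.2057 = 74110 Gt C.

74100 Gt C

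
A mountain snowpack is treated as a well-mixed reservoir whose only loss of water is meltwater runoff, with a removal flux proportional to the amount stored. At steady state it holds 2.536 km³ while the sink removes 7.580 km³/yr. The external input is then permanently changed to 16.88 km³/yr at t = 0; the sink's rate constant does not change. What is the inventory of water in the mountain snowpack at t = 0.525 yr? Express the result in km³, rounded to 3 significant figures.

τ = M₀/F₀ = 2.536/7.580 = 0.3346 yr; rate constant k = 1/τ.
New steady state M_∞ = F₁/k = F₁·τ = 16.88 × 0.3346 = 5.6475 km³.
M(t) = M_∞ + (M₀ − M_∞)·e^(−t/τ); t/τ = 0.525/0.3346 = 1.569, so e^(−t/τ) = 0.2082.
M(t) = 5.6475 − 3.111 × 0.2082 = 4.9996 km³.

5.00 km³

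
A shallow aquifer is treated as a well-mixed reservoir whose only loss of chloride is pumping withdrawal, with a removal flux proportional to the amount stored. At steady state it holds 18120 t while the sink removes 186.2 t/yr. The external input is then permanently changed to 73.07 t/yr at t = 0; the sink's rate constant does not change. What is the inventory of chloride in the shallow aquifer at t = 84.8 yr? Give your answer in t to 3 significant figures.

11700 t

τ = M₀/F₀ = 18120/186.2 = 97.31 yr; rate constant k = 1/τ.
New steady state M_∞ = F₁/k = F₁·τ = 73.07 × 97.31 = 7110.8 t.
M(t) = M_∞ + (M₀ − M_∞)·e^(−t/τ); t/τ = 84.8/97.31 = 0.8714, so e^(−t/τ) = 0.4184.
M(t) = 7110.8 + 11010 × 0.4184 = 11717 t.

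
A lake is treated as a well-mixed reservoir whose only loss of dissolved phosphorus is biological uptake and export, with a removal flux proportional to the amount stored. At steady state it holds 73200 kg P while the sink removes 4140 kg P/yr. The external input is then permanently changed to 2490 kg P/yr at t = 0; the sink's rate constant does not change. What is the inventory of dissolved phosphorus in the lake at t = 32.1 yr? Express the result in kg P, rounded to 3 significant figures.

τ = M₀/F₀ = 73200/4140 = 17.68 yr; rate constant k = 1/τ.
New steady state M_∞ = F₁/k = F₁·τ = 2490 × 17.68 = 44026 kg P.
M(t) = M_∞ + (M₀ − M_∞)·e^(−t/τ); t/τ = 32.1/17.68 = 1.815, so e^(−t/τ) = 0.1628.
M(t) = 44026 + 29170 × 0.1628 = 48774 kg P.

48800 kg P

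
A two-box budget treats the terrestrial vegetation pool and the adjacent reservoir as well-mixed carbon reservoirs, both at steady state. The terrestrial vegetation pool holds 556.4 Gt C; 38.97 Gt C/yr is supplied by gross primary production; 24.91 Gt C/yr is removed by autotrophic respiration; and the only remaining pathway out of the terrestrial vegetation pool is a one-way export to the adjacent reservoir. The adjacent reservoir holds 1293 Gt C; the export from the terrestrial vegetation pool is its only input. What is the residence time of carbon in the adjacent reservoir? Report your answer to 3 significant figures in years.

92.0 yr

Balance the terrestrial vegetation pool: ΣF_in = 38.970 Gt C/yr.
Export to the adjacent reservoir = ΣF_in − (24.91) = 14.060 Gt C/yr.
At steady state the output of the adjacent reservoir equals its input, 14.060 Gt C/yr.
τ = M / F = 1293 / 14.060 = 91.96 yr.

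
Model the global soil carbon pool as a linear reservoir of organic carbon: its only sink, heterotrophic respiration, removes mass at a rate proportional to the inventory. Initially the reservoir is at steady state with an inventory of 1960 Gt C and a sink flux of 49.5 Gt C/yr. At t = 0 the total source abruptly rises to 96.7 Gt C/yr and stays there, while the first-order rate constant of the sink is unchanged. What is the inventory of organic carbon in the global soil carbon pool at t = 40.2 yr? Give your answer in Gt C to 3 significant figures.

τ = M₀/F₀ = 1960/49.5 = 39.60 yr; rate constant k = 1/τ.
New steady state M_∞ = F₁/k = F₁·τ = 96.7 × 39.60 = 3828.9 Gt C.
M(t) = M_∞ + (M₀ − M_∞)·e^(−t/τ); t/τ = 40.2/39.60 = 1.015, so e^(−t/τ) = 0.3623.
M(t) = 3828.9 − 1869 × 0.3623 = 3151.8 Gt C.

3150 Gt C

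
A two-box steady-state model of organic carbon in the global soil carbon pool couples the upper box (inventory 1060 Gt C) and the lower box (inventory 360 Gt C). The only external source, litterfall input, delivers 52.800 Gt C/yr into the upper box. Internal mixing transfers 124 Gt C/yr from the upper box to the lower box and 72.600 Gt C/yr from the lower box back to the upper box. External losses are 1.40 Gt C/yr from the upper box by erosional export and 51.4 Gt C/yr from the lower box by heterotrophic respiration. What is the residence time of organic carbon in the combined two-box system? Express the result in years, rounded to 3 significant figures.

26.9 yr

Treat the two boxes together as one reservoir: the mixing fluxes between them are internal recycling, so τ = ΣM / Σ(external losses).
M_total = 1060 + 360 = 1420.0 Gt C.
ΣF_external_out = 1.40 + 51.4 = 52.800 Gt C/yr.
τ = M_total / ΣF_ext = 1420.0 / 52.800 = 26.89 yr.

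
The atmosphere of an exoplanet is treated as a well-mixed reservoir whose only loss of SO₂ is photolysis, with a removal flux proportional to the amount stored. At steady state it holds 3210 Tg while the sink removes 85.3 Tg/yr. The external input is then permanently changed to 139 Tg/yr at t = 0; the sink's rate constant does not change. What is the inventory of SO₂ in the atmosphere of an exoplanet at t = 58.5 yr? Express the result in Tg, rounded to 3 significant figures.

τ = M₀/F₀ = 3210/85.3 = 37.63 yr; rate constant k = 1/τ.
New steady state M_∞ = F₁/k = F₁·τ = 139 × 37.63 = 5230.8 Tg.
M(t) = M_∞ + (M₀ − M_∞)·e^(−t/τ); t/τ = 58.5/37.63 = 1.555, so e^(−t/τ) = 0.2113.
M(t) = 5230.8 − 2021 × 0.2113 = 4803.9 Tg.

4800 Tg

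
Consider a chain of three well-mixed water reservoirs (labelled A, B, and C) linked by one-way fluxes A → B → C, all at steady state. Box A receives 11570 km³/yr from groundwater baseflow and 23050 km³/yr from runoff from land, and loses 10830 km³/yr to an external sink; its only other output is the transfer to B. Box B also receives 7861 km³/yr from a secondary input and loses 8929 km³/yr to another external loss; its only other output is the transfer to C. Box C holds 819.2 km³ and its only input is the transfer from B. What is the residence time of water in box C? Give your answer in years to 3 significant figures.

Box A: F(A→B) = (11570 + 23050) − 10830 = 23790 km³/yr.
Box B: F(B→C) = (23790 + 7861) − 8929 = 22722 km³/yr.
Box C throughput = its input = 22722 km³/yr; τ = 819.2 / 22722 = 0.03605 yr.

0.0361 yr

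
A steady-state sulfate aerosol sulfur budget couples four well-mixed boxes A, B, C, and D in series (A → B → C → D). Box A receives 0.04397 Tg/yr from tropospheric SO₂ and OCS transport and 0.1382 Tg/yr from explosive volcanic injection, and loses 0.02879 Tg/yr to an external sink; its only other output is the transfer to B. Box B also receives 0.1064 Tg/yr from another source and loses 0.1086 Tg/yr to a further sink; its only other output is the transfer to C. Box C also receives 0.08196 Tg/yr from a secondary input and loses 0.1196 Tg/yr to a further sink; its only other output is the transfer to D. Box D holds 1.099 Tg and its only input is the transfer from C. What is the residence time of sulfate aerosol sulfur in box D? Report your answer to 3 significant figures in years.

Box A: F(A→B) = (0.04397 + 0.1382) − 0.02879 = 0.15338 Tg/yr.
Box B: F(B→C) = (0.15338 + 0.1064) − 0.1086 = 0.15118 Tg/yr.
Box C: F(C→D) = (0.15118 + 0.08196) − 0.1196 = 0.11354 Tg/yr.
Box D throughput = its input = 0.11354 Tg/yr; τ = 1.099 / 0.11354 = 9.679 yr.

9.68 yr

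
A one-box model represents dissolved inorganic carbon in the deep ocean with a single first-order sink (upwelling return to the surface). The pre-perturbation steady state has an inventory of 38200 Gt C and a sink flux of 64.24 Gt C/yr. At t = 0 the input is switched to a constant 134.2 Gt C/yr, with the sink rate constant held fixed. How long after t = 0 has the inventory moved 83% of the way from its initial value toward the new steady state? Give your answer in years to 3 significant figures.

1050 yr

τ = M₀/F₀ = 38200/64.24 = 594.6 yr.
The remaining gap fraction is e^(−t/τ); 83% covered ⇒ e^(−t/τ) = 0.170.
t = −τ ln(0.170) = 594.6 × 1.772 = 1054 yr.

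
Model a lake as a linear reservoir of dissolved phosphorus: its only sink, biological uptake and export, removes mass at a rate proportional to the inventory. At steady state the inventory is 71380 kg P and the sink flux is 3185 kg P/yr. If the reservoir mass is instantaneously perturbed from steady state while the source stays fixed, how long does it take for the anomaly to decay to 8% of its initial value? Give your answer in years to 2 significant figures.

57 yr

For a linear reservoir the anomaly decays as exp(−t/τ) with τ = M/F = 71380/3185 = 22.41 yr.
exp(−t/τ) = 0.08 ⇒ t = −τ ln(0.08) = 22.41 × 2.526 = 56.60 yr.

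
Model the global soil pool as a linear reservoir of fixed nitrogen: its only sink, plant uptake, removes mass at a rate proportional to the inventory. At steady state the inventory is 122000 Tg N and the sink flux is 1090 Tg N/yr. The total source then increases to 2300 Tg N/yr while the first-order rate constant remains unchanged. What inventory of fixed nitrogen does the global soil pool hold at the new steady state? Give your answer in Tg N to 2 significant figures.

Rate constant k = F/M = 1090 / 122000 = 0.008934 yr⁻¹.
At the new steady state, source = k·M_new ⇒ M_new = 2300 / 0.008934 = 257400 Tg N.
(Equivalently M_new = M × F_new/F_old = 122000 × 2300/1090.)

260000 Tg N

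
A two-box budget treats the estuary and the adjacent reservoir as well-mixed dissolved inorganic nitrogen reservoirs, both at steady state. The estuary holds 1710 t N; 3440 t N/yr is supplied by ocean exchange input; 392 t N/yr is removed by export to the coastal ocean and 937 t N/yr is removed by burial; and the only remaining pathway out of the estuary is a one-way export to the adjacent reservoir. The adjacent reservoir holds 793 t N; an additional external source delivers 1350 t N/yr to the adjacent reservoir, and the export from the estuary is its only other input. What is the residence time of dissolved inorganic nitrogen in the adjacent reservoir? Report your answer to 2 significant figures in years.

0.23 yr

Balance the estuary: ΣF_in = 3440.0 t N/yr.
Export to the adjacent reservoir = ΣF_in − (392 + 937) = 2111.0 t N/yr.
Total input to the adjacent reservoir = 2111.0 + 1350 = 3461.0 t N/yr; at steady state this equals its total output.
τ = M / F = 793 / 3461.0 = 0.2291 yr.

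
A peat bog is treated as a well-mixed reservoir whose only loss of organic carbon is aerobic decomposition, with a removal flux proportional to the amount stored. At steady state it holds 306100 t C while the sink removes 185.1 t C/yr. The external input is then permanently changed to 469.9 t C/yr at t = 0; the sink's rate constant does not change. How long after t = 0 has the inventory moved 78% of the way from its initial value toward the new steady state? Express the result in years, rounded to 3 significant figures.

τ = M₀/F₀ = 306100/185.1 = 1654 yr.
The remaining gap fraction is e^(−t/τ); 78% covered ⇒ e^(−t/τ) = 0.220.
t = −τ ln(0.220) = 1654 × 1.514 = 2504 yr.

2500 yr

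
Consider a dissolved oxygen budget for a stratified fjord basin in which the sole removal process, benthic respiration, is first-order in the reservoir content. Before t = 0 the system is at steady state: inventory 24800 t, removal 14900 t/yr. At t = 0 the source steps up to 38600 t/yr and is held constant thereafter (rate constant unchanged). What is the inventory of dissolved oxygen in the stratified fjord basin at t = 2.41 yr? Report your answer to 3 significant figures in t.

55000 t

The sink rate constant is k = F₀/M₀ = 14900/24800 = 0.6008 yr⁻¹.
Solving dM/dt = F₁ − kM with M(0) = M₀ gives M(t) = F₁/k + (M₀ − F₁/k)·e^(−kt).
F₁/k = 38600/0.6008 = 64247 t; kt = 0.6008 × 2.41 = 1.448, e^(−kt) = 0.2351.
M(2.41) = 64247 + (24800 − 64247) × 0.2351 = 64247 − 9272 = 54975 t.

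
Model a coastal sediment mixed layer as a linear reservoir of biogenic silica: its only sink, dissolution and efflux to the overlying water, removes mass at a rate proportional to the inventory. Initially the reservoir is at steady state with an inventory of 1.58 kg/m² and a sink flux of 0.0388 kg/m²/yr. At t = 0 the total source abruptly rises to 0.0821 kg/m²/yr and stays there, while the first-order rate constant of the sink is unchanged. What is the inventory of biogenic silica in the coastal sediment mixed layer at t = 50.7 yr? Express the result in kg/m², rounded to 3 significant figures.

τ = M₀/F₀ = 1.58/0.0388 = 40.72 yr; rate constant k = 1/τ.
New steady state M_∞ = F₁/k = F₁·τ = 0.0821 × 40.72 = 3.3432 kg/m².
M(t) = M_∞ + (M₀ − M_∞)·e^(−t/τ); t/τ = 50.7/40.72 = 1.245, so e^(−t/τ) = 0.2879.
M(t) = 3.3432 − 1.763 × 0.2879 = 2.8356 kg/m².

2.84 kg/m²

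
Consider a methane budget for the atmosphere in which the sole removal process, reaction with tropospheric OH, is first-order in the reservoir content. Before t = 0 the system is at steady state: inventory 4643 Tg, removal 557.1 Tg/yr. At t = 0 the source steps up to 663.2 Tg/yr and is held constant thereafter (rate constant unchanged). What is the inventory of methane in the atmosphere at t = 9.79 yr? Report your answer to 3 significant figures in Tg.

The sink rate constant is k = F₀/M₀ = 557.1/4643 = 0.1200 yr⁻¹.
Solving dM/dt = F₁ − kM with M(0) = M₀ gives M(t) = F₁/k + (M₀ − F₁/k)·e^(−kt).
F₁/k = 663.2/0.1200 = 5527.3 Tg; kt = 0.1200 × 9.79 = 1.175, e^(−kt) = 0.3089.
M(9.79) = 5527.3 + (4643 − 5527.3) × 0.3089 = 5527.3 − 273.2 = 5254.1 Tg.

5250 Tg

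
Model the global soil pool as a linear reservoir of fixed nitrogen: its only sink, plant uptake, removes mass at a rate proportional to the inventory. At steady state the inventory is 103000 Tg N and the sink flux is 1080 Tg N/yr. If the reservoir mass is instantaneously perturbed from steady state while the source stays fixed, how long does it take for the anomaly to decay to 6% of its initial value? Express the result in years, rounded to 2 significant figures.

For a linear reservoir the anomaly decays as exp(−t/τ) with τ = M/F = 103000/1080 = 95.37 yr.
exp(−t/τ) = 0.06 ⇒ t = −τ ln(0.06) = 95.37 × 2.813 = 268.3 yr.

270 yr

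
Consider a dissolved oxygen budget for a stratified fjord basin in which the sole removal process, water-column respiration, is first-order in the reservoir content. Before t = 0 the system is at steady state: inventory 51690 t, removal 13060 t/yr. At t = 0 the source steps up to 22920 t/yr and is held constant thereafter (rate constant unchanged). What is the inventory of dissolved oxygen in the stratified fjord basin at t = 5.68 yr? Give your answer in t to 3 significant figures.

The sink rate constant is k = F₀/M₀ = 13060/51690 = 0.2527 yr⁻¹.
Solving dM/dt = F₁ − kM with M(0) = M₀ gives M(t) = F₁/k + (M₀ − F₁/k)·e^(−kt).
F₁/k = 22920/0.2527 = 90715 t; kt = 0.2527 × 5.68 = 1.435, e^(−kt) = 0.2381.
M(5.68) = 90715 + (51690 − 90715) × 0.2381 = 90715 − 9291 = 81423 t.

81400 t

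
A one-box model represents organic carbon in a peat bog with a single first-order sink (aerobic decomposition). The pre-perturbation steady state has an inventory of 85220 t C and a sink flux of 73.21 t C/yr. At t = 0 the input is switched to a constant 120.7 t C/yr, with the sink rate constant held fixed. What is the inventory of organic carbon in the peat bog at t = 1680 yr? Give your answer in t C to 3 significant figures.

127000 t C

τ = M₀/F₀ = 85220/73.21 = 1164 yr; rate constant k = 1/τ.
New steady state M_∞ = F₁/k = F₁·τ = 120.7 × 1164 = 140500 t C.
M(t) = M_∞ + (M₀ − M_∞)·e^(−t/τ); t/τ = 1680/1164 = 1.443, so e^(−t/τ) = 0.2362.
M(t) = 140500 − 55280 × 0.2362 = 127450 t C.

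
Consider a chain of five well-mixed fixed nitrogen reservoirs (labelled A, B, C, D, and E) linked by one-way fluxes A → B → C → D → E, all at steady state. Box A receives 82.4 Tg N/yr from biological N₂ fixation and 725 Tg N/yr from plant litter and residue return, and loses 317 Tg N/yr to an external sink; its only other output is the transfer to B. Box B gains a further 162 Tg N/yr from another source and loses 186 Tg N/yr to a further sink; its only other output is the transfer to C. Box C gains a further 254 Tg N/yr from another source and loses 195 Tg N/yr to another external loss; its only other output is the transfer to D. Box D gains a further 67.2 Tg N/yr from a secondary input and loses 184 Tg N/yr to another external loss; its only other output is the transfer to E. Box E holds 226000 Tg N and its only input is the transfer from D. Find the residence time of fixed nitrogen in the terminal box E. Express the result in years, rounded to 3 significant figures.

553 yr

Box A: F(A→B) = (82.4 + 725) − 317 = 490.40 Tg N/yr.
Box B: F(B→C) = (490.40 + 162) − 186 = 466.40 Tg N/yr.
Box C: F(C→D) = (466.40 + 254) − 195 = 525.40 Tg N/yr.
Box D: F(D→E) = (525.40 + 67.2) − 184 = 408.60 Tg N/yr.
Box E throughput = its input = 408.60 Tg N/yr; τ = 226000 / 408.60 = 553.1 yr.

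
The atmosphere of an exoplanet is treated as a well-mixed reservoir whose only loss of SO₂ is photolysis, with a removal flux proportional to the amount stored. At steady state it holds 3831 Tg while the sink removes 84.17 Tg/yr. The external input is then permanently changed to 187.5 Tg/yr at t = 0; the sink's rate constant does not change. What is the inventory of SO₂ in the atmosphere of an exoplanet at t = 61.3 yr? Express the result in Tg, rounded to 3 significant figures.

τ = M₀/F₀ = 3831/84.17 = 45.52 yr; rate constant k = 1/τ.
New steady state M_∞ = F₁/k = F₁·τ = 187.5 × 45.52 = 8534.1 Tg.
M(t) = M_∞ + (M₀ − M_∞)·e^(−t/τ); t/τ = 61.3/45.52 = 1.347, so e^(−t/τ) = 0.2601.
M(t) = 8534.1 − 4703 × 0.2601 = 7310.9 Tg.

7310 Tg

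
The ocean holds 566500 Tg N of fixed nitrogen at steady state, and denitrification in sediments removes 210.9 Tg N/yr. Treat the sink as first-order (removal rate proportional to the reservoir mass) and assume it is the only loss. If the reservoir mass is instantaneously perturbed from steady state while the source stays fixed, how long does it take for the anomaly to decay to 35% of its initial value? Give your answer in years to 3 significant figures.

For a linear reservoir the anomaly decays as exp(−t/τ) with τ = M/F = 566500/210.9 = 2686 yr.
exp(−t/τ) = 0.35 ⇒ t = −τ ln(0.35) = 2686 × 1.050 = 2820 yr.

2820 yr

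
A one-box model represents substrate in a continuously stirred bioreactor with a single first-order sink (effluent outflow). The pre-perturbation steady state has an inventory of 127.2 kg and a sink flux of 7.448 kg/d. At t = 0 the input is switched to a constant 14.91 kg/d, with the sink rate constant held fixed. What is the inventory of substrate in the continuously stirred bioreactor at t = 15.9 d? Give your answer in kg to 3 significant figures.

204 kg

τ = M₀/F₀ = 127.2/7.448 = 17.08 d; rate constant k = 1/τ.
New steady state M_∞ = F₁/k = F₁·τ = 14.91 × 17.08 = 254.64 kg.
M(t) = M_∞ + (M₀ − M_∞)·e^(−t/τ); t/τ = 15.9/17.08 = 0.9310, so e^(−t/τ) = 0.3942.
M(t) = 254.64 − 127.4 × 0.3942 = 204.41 kg.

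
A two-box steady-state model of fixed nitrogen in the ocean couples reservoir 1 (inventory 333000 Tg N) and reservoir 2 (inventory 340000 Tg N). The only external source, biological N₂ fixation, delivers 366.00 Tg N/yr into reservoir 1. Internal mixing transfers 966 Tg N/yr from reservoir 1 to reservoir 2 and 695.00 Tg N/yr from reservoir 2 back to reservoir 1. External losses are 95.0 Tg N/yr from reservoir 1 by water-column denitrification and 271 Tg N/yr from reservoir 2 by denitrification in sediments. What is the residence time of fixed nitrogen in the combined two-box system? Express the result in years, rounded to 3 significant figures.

Residence time in the combined system uses the total inventory and the total *external* removal — internal exchanges between the two boxes cancel.
M_total = 333000 + 340000 = 673000 Tg N.
ΣF_external_out = 95.0 + 271 = 366.00 Tg N/yr.
τ = M_total / ΣF_ext = 673000 / 366.00 = 1839 yr.

1840 yr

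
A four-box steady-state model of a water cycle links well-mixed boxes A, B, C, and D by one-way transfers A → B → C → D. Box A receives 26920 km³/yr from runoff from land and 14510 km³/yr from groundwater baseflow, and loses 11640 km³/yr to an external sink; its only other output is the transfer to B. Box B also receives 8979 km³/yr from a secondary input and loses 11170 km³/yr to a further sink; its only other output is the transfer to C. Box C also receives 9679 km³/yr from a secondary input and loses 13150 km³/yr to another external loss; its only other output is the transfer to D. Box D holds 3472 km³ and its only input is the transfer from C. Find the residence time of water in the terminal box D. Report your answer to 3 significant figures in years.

Box A: F(A→B) = (26920 + 14510) − 11640 = 29790 km³/yr.
Box B: F(B→C) = (29790 + 8979) − 11170 = 27599 km³/yr.
Box C: F(C→D) = (27599 + 9679) − 13150 = 24128 km³/yr.
Box D throughput = its input = 24128 km³/yr; τ = 3472 / 24128 = 0.1439 yr.

0.144 yr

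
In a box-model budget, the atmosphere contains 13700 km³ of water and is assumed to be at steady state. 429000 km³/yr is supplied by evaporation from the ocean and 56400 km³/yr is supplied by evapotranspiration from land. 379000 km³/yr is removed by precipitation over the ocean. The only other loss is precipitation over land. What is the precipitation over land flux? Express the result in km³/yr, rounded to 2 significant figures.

At steady state ΣF_in = ΣF_out.
ΣF_in = 429000 + 56400 = 485400 km³/yr.
Precipitation over land flux = ΣF_in − (379000) = 485400 − 379000 = 106400 km³/yr.

110000 km³/yr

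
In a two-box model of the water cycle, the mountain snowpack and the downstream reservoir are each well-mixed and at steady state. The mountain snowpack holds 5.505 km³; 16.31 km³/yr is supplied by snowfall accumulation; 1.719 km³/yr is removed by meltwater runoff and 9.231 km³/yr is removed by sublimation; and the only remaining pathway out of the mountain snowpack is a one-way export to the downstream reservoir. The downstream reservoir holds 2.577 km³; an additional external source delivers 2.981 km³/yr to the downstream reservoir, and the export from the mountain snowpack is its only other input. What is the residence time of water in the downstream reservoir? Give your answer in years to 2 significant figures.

Balance the mountain snowpack: ΣF_in = 16.310 km³/yr.
Export to the downstream reservoir = ΣF_in − (1.719 + 9.231) = 5.3600 km³/yr.
Total input to the downstream reservoir = 5.3600 + 2.981 = 8.3410 km³/yr; at steady state this equals its total output.
τ = M / F = 2.577 / 8.3410 = 0.3090 yr.

0.31 yr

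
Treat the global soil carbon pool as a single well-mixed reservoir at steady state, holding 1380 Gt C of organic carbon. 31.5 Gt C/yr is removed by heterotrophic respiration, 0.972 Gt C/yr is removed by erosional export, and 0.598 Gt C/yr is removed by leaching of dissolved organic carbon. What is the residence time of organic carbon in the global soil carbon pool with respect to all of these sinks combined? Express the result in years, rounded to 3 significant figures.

41.7 yr

Total removal flux = 31.5 + 0.972 + 0.598 = 33.070 Gt C/yr.
τ = M / ΣF_out = 1380 / 33.070 = 41.73 yr.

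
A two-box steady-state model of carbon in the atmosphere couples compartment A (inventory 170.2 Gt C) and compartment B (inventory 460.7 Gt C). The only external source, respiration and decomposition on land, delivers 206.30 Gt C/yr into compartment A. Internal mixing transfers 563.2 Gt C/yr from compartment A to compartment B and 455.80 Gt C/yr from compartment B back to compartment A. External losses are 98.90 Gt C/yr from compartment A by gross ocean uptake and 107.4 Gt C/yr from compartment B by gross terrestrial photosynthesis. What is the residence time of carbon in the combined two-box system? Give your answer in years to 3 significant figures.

For the system as a whole, the A↔B exchange is internal and contributes nothing to the throughput; only the external sinks remove mass.
M_total = 170.2 + 460.7 = 630.90 Gt C.
ΣF_external_out = 98.90 + 107.4 = 206.30 Gt C/yr.
τ = M_total / ΣF_ext = 630.90 / 206.30 = 3.058 yr.

3.06 yr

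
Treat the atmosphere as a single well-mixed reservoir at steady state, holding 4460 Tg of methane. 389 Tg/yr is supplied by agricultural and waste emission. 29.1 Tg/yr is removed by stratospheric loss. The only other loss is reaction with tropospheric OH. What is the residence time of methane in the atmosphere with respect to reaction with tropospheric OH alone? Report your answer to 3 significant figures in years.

12.4 yr

At steady state ΣF_in = ΣF_out.
ΣF_in = 389.00 Tg/yr.
Reaction with tropospheric OH flux = ΣF_in − (29.1) = 389.00 − 29.10 = 359.9 Tg/yr.
τ = M / F = 4460 / 359.9 = 12.39 yr.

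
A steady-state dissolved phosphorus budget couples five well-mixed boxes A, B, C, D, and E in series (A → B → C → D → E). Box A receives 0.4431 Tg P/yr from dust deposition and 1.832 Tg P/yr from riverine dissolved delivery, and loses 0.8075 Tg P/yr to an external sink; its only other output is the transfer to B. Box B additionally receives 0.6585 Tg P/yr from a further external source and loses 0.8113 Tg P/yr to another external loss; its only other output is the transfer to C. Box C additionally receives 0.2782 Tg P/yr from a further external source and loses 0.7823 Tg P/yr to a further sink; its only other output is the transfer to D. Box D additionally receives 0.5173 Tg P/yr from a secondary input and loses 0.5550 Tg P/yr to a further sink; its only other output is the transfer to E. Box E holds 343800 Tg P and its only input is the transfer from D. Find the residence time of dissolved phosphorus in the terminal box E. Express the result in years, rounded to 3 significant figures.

Box A: F(A→B) = (0.4431 + 1.832) − 0.8075 = 1.4676 Tg P/yr.
Box B: F(B→C) = (1.4676 + 0.6585) − 0.8113 = 1.3148 Tg P/yr.
Box C: F(C→D) = (1.3148 + 0.2782) − 0.7823 = 0.81070 Tg P/yr.
Box D: F(D→E) = (0.81070 + 0.5173) − 0.5550 = 0.77300 Tg P/yr.
Box E throughput = its input = 0.77300 Tg P/yr; τ = 343800 / 0.77300 = 444800 yr.

445000 yr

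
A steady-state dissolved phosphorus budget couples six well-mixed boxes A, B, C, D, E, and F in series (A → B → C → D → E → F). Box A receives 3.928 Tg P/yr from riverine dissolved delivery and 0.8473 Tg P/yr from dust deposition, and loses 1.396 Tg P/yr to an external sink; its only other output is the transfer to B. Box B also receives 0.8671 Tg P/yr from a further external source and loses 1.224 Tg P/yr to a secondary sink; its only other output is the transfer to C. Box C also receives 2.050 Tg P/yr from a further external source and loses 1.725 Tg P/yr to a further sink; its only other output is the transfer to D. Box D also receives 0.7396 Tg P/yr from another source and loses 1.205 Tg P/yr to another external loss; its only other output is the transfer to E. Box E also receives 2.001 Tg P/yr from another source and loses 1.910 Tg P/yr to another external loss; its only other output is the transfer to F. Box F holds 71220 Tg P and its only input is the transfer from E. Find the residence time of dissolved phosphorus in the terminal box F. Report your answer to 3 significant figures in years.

Box A: F(A→B) = (3.928 + 0.8473) − 1.396 = 3.3793 Tg P/yr.
Box B: F(B→C) = (3.3793 + 0.8671) − 1.224 = 3.0224 Tg P/yr.
Box C: F(C→D) = (3.0224 + 2.050) − 1.725 = 3.3474 Tg P/yr.
Box D: F(D→E) = (3.3474 + 0.7396) − 1.205 = 2.8820 Tg P/yr.
Box E: F(E→F) = (2.8820 + 2.001) − 1.910 = 2.9730 Tg P/yr.
Box F throughput = its input = 2.9730 Tg P/yr; τ = 71220 / 2.9730 = 23960 yr.

24000 yr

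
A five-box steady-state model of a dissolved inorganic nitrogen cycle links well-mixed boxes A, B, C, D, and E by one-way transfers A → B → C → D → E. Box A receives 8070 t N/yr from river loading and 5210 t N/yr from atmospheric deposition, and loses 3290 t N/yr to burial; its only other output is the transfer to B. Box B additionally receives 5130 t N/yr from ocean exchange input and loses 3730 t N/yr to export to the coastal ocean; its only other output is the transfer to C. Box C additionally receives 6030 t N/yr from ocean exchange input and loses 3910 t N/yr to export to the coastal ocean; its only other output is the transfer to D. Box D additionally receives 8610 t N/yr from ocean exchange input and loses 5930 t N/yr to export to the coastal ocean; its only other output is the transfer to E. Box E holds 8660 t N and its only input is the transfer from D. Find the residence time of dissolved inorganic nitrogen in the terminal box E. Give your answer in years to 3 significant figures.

Box A: F(A→B) = (8070 + 5210) − 3290 = 9990.0 t N/yr.
Box B: F(B→C) = (9990.0 + 5130) − 3730 = 11390 t N/yr.
Box C: F(C→D) = (11390 + 6030) − 3910 = 13510 t N/yr.
Box D: F(D→E) = (13510 + 8610) − 5930 = 16190 t N/yr.
Box E throughput = its input = 16190 t N/yr; τ = 8660 / 16190 = 0.5349 yr.

0.535 yr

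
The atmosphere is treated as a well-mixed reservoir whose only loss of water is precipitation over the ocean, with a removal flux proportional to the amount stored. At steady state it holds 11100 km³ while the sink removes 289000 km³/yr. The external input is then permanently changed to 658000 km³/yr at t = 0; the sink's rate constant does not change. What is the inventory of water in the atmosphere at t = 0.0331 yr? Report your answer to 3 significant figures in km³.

19300 km³

Residence time τ = M₀/F₀ = 0.03841 yr. The eventual steady state is M_∞ = M₀·(F₁/F₀) = 11100 × 658000/289000 = 25273 km³.
The anomaly ΔM(t) = M(t) − M_∞ decays as ΔM₀·e^(−t/τ) with ΔM₀ = 11100 − 25273 = −14170 km³.
At t = 0.0331 yr, e^(−t/τ) = e^(−0.8618) = 0.4224, so ΔM = −5987 km³ and M = 25273 − 5987 = 19286 km³.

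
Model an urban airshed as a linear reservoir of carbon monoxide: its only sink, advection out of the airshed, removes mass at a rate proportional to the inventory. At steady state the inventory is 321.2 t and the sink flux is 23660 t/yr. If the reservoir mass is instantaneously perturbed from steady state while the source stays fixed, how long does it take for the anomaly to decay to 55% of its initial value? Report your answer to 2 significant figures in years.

0.0081 yr

For a linear reservoir the anomaly decays as exp(−t/τ) with τ = M/F = 321.2/23660 = 0.01358 yr.
exp(−t/τ) = 0.55 ⇒ t = −τ ln(0.55) = 0.01358 × 0.5978 = 0.008116 yr.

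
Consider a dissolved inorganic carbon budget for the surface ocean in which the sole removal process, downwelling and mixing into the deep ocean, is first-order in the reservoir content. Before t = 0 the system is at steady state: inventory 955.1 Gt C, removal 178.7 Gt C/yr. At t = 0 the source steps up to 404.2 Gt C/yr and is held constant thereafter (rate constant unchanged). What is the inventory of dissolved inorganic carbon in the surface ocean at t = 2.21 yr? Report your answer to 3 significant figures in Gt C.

1360 Gt C

The sink rate constant is k = F₀/M₀ = 178.7/955.1 = 0.1871 yr⁻¹.
Solving dM/dt = F₁ − kM with M(0) = M₀ gives M(t) = F₁/k + (M₀ − F₁/k)·e^(−kt).
F₁/k = 404.2/0.1871 = 2160.3 Gt C; kt = 0.1871 × 2.21 = 0.4135, e^(−kt) = 0.6613.
M(2.21) = 2160.3 + (955.1 − 2160.3) × 0.6613 = 2160.3 − 797.1 = 1363.3 Gt C.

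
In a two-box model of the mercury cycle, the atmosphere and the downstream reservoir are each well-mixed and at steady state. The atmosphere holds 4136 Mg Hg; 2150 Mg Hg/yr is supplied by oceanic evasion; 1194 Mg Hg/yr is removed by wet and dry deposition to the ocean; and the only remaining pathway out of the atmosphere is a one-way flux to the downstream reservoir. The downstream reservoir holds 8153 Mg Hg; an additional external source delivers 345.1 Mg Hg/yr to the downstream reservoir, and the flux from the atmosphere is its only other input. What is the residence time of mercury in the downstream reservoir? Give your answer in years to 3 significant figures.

Balance the atmosphere: ΣF_in = 2150.0 Mg Hg/yr.
Flux to the downstream reservoir = ΣF_in − (1194) = 956.00 Mg Hg/yr.
Total input to the downstream reservoir = 956.00 + 345.1 = 1301.1 Mg Hg/yr; at steady state this equals its total output.
τ = M / F = 8153 / 1301.1 = 6.266 yr.

6.27 yr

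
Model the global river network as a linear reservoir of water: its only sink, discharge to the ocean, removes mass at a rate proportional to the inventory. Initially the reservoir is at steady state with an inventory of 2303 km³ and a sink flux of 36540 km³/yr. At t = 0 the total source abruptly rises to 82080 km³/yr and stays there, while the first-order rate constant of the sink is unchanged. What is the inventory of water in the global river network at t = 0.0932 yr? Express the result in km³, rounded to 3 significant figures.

4520 km³

τ = M₀/F₀ = 2303/36540 = 0.06303 yr; rate constant k = 1/τ.
New steady state M_∞ = F₁/k = F₁·τ = 82080 × 0.06303 = 5173.2 km³.
M(t) = M_∞ + (M₀ − M_∞)·e^(−t/τ); t/τ = 0.0932/0.06303 = 1.479, so e^(−t/τ) = 0.2279.
M(t) = 5173.2 − 2870 × 0.2279 = 4519.0 km³.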